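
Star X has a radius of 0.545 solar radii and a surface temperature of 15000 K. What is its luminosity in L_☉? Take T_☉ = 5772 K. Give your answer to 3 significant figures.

L/L_☉ = (R/R_☉)² (T/T_☉)⁴ = (0.545)² × (15000/5772)⁴
       = 0.2970 × (2.599)⁴ = 0.2970 × 45.61 = 13.55.

13.5 L_☉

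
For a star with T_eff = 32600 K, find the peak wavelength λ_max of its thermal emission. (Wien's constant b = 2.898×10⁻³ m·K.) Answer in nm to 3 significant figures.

88.9 nm

λ_max = b/T = 2.898×10⁻³ / 32600 = 8.89×10^-8 m = 88.90 nm.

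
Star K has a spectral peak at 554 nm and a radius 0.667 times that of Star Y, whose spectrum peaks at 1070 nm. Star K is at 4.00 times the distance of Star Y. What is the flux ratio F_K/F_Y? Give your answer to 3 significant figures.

Wien's law: T_K/T_Y = λ_Y/λ_K = 1070/554 = 1.931.
L_K/L_Y = (R_K/R_Y)²(T_K/T_Y)⁴ = (0.667)²(1.931)⁴ = 6.191.
F_K/F_Y = (L_K/L_Y)/(d_K/d_Y)² = 6.191/(4.00)² = 0.3869.

0.387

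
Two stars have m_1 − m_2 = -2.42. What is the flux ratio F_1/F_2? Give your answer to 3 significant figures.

F_1/F_2 = 10^(−(m_1 − m_2)/2.5) = 10^(2.42/2.5) = 10^0.968 = 9.290.

9.29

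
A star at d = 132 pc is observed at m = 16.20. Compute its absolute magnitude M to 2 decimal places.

10.60

M = m − 5 log₁₀(d/10 pc) = 16.20 − 5 log₁₀(132/10)
  = 16.20 − 5 × 1.121 = 16.20 − 5.60 = 10.60.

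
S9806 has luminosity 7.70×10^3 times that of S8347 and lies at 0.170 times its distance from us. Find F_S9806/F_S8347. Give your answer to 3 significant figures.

F = L/(4πd²), so F_S9806/F_S8347 = (L_S9806/L_S8347) / (d_S9806/d_S8347)²
= 7.70×10^3 / (0.170)² = 7.70×10^3 / 0.02890 = 2.664×10^5.

2.66×10^5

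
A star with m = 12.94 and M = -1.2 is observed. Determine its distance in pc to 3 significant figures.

6.73×10^3 pc

m − M = 5 log₁₀(d/10 pc)
12.94 − (-1.2) = 14.14 = 5 log₁₀(d/10)
d = 10 × 10^(14.14/5) = 10 × 10^2.828 = 6730 pc.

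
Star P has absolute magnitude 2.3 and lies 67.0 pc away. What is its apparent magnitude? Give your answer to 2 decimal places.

6.43

m = M + 5 log₁₀(d/10 pc) = 2.3 + 5 log₁₀(67.0/10)
  = 2.3 + 5 × 0.826 = 2.3 + 4.13 = 6.43.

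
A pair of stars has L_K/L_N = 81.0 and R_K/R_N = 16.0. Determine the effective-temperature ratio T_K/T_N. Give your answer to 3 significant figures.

L ∝ R²T⁴ gives T ∝ (L/R²)^(1/4), so
T_K/T_N = (81.0 / 16.0²)^(1/4) = (0.3164)^(1/4) = 0.7500.

0.750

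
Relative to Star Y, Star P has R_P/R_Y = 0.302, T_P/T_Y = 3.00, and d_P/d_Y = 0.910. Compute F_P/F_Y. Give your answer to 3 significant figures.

L_P/L_Y = (R_P/R_Y)²(T_P/T_Y)⁴ = (0.302)² × (3.00)⁴ = 7.388.
F_P/F_Y = (L_P/L_Y)/(d_P/d_Y)² = 7.388 / (0.910)² = 8.921.

8.92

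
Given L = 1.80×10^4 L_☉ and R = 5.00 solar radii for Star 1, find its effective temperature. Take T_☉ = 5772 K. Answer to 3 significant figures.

2.99×10^4 K

T/T_☉ = (L/L_☉)^(1/4) / (R/R_☉)^(1/2)
T = 5772 × (1.80×10^4)^(1/4) / √(5.00) = 5772 × 11.58 / 2.236 = 2.990×10^4 K.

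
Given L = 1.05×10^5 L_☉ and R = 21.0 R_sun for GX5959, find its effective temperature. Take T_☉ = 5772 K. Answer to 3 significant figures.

2.27×10^4 K

T/T_☉ = (L/L_☉)^(1/4) / (R/R_☉)^(1/2)
T = 5772 × (1.05×10^5)^(1/4) / √(21.0) = 5772 × 18.00 / 4.583 = 2.267×10^4 K.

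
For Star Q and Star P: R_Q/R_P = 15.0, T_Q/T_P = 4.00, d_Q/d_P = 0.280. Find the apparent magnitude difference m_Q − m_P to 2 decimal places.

-14.67

L_Q/L_P = (15.0)²(4.00)⁴ = 5.760×10^4.
F_Q/F_P = (L_Q/L_P)/(d_Q/d_P)² = 5.760×10^4/0.07840 = 7.347×10^5.
m_Q − m_P = −2.5 log₁₀(7.347×10^5) = -14.67.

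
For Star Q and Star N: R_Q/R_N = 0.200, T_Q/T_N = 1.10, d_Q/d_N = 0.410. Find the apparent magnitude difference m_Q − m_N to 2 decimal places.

L_Q/L_N = (0.200)²(1.10)⁴ = 0.05856.
F_Q/F_N = (L_Q/L_N)/(d_Q/d_N)² = 0.05856/0.1681 = 0.3484.
m_Q − m_N = −2.5 log₁₀(0.3484) = 1.14.

1.14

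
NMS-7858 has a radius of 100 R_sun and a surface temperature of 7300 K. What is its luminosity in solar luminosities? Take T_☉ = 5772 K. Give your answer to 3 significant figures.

L/L_☉ = (R/R_☉)² (T/T_☉)⁴ = (100)² × (7300/5772)⁴
       = 1.000×10^4 × (1.265)⁴ = 1.000×10^4 × 2.559 = 2.559×10^4.

2.56×10^4 solar luminosities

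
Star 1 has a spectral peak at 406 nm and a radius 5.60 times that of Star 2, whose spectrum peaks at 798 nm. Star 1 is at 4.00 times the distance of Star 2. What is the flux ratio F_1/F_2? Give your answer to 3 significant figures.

29.3

Wien's law: T_1/T_2 = λ_2/λ_1 = 798/406 = 1.966.
L_1/L_2 = (R_1/R_2)²(T_1/T_2)⁴ = (5.60)²(1.966)⁴ = 468.0.
F_1/F_2 = (L_1/L_2)/(d_1/d_2)² = 468.0/(4.00)² = 29.25.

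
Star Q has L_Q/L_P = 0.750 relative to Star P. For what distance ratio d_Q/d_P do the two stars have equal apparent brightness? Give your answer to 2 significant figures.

0.87

Equal flux requires L_Q/d_Q² = L_P/d_P², so d_Q/d_P = √(L_Q/L_P)
= √(0.750) = 0.8660.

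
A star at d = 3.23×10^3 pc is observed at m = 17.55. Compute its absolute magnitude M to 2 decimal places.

M = m − 5 log₁₀(d/10 pc) = 17.55 − 5 log₁₀(3.23×10^3/10)
  = 17.55 − 5 × 2.509 = 17.55 − 12.55 = 5.00.

5.00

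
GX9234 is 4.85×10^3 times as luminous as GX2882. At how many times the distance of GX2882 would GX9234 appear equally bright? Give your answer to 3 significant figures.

69.6

Equal flux requires L_GX9234/d_GX9234² = L_GX2882/d_GX2882², so d_GX9234/d_GX2882 = √(L_GX9234/L_GX2882)
= √(4.85×10^3) = 69.64.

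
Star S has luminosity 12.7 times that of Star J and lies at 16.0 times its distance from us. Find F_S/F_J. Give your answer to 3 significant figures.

F = L/(4πd²), so F_S/F_J = (L_S/L_J) / (d_S/d_J)²
= 12.7 / (16.0)² = 12.7 / 256.0 = 0.04961.

0.0496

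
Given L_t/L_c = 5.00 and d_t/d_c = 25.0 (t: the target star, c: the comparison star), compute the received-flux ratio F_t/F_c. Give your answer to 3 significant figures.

0.00800

F = L/(4πd²), so F_t/F_c = (L_t/L_c) / (d_t/d_c)²
= 5.00 / (25.0)² = 5.00 / 625.0 = 0.008000.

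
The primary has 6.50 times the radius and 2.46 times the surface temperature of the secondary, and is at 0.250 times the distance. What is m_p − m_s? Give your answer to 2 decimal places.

L_p/L_s = (6.50)²(2.46)⁴ = 1547.
F_p/F_s = (L_p/L_s)/(d_p/d_s)² = 1547/0.06250 = 2.476×10^4.
m_p − m_s = −2.5 log₁₀(2.476×10^4) = -10.98.

-10.98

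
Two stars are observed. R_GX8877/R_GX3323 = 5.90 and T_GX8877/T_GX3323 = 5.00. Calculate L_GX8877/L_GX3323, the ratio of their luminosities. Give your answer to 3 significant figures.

From the Stefan–Boltzmann law, L ∝ R²T⁴, so
L_GX8877/L_GX3323 = (R_GX8877/R_GX3323)² (T_GX8877/T_GX3323)⁴ = (5.90)² × (5.00)⁴ = 34.81 × 625.0 = 2.176×10^4.

2.18×10^4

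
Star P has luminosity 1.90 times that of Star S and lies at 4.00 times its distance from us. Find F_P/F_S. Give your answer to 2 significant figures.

0.12

F = L/(4πd²), so F_P/F_S = (L_P/L_S) / (d_P/d_S)²
= 1.90 / (4.00)² = 1.90 / 16.00 = 0.1187.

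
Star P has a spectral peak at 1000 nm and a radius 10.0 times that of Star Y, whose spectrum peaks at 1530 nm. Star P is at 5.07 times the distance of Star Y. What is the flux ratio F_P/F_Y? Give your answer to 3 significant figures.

21.3

Wien's law: T_P/T_Y = λ_Y/λ_P = 1530/1000 = 1.530.
L_P/L_Y = (R_P/R_Y)²(T_P/T_Y)⁴ = (10.0)²(1.530)⁴ = 548.0.
F_P/F_Y = (L_P/L_Y)/(d_P/d_Y)² = 548.0/(5.07)² = 21.32.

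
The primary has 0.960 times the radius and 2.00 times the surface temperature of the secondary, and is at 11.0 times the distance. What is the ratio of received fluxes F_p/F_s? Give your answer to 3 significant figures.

L_p/L_s = (R_p/R_s)²(T_p/T_s)⁴ = (0.960)² × (2.00)⁴ = 14.75.
F_p/F_s = (L_p/L_s)/(d_p/d_s)² = 14.75 / (11.0)² = 0.1219.

0.122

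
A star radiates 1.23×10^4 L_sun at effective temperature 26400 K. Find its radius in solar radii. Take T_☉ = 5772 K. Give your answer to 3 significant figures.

5.30 solar radii

R/R_☉ = √(L/L_☉) / (T/T_☉)² = √(1.23×10^4) / (4.574)²
       = 110.9 / 20.92 = 5.301.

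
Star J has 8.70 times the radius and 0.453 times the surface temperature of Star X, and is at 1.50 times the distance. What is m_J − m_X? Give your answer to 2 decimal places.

L_J/L_X = (8.70)²(0.453)⁴ = 3.187.
F_J/F_X = (L_J/L_X)/(d_J/d_X)² = 3.187/2.250 = 1.417.
m_J − m_X = −2.5 log₁₀(1.417) = -0.38.

-0.38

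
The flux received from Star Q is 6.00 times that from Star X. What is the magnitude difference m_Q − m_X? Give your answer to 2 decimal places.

-1.95

m_Q − m_X = −2.5 log₁₀(F_Q/F_X) = −2.5 log₁₀(6.00) = −2.5 × (0.778) = -1.945.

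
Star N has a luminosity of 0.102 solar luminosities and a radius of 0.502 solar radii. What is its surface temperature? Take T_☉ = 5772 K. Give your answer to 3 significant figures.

T/T_☉ = (L/L_☉)^(1/4) / (R/R_☉)^(1/2)
T = 5772 × (0.102)^(1/4) / √(0.502) = 5772 × 0.5651 / 0.7085 = 4604 K.

4.60×10^3 K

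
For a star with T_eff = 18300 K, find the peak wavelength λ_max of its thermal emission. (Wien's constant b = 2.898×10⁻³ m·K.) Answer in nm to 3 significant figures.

158 nm

λ_max = b/T = 2.898×10⁻³ / 18300 = 1.58×10^-7 m = 158.4 nm.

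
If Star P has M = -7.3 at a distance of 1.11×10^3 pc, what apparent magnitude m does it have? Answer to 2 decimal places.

2.93

m = M + 5 log₁₀(d/10 pc) = -7.3 + 5 log₁₀(1.11×10^3/10)
  = -7.3 + 5 × 2.045 = -7.3 + 10.23 = 2.93.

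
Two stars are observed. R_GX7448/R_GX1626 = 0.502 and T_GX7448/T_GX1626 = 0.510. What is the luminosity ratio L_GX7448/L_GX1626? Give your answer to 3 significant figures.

From the Stefan–Boltzmann law, L ∝ R²T⁴, so
L_GX7448/L_GX1626 = (R_GX7448/R_GX1626)² (T_GX7448/T_GX1626)⁴ = (0.502)² × (0.510)⁴ = 0.2520 × 0.06765 = 0.01705.

0.0170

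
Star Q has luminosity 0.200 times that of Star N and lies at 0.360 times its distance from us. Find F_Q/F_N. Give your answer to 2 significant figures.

1.5

F = L/(4πd²), so F_Q/F_N = (L_Q/L_N) / (d_Q/d_N)²
= 0.200 / (0.360)² = 0.200 / 0.1296 = 1.543.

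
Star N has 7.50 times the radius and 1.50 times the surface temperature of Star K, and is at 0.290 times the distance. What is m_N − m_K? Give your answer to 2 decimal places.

-8.82

L_N/L_K = (7.50)²(1.50)⁴ = 284.8.
F_N/F_K = (L_N/L_K)/(d_N/d_K)² = 284.8/0.08410 = 3386.
m_N − m_K = −2.5 log₁₀(3386) = -8.82.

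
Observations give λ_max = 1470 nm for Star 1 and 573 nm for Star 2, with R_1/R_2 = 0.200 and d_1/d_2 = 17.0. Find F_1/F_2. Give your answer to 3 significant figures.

3.20×10^-6

Wien's law: T_1/T_2 = λ_2/λ_1 = 573/1470 = 0.3898.
L_1/L_2 = (R_1/R_2)²(T_1/T_2)⁴ = (0.200)²(0.3898)⁴ = 9.234×10^-4.
F_1/F_2 = (L_1/L_2)/(d_1/d_2)² = 9.234×10^-4/(17.0)² = 3.195×10^-6.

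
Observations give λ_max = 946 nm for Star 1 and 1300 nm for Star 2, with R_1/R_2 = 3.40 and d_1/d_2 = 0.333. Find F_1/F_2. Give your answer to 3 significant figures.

372

Wien's law: T_1/T_2 = λ_2/λ_1 = 1300/946 = 1.374.
L_1/L_2 = (R_1/R_2)²(T_1/T_2)⁴ = (3.40)²(1.374)⁴ = 41.23.
F_1/F_2 = (L_1/L_2)/(d_1/d_2)² = 41.23/(0.333)² = 371.8.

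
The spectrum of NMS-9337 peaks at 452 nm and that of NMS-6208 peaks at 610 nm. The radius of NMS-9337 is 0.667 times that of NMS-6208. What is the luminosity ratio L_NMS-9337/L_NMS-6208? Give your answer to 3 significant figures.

1.48

Wien's law gives T ∝ 1/λ_max, so T_NMS-9337/T_NMS-6208 = λ_NMS-6208/λ_NMS-9337 = 610/452 = 1.350.
Then L ∝ R²T⁴ gives L_NMS-9337/L_NMS-6208 = (0.667)² × (1.350)⁴ = 0.4449 × 3.317 = 1.476.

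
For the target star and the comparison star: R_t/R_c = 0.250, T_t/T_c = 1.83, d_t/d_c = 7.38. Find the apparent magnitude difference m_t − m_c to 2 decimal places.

L_t/L_c = (0.250)²(1.83)⁴ = 0.7009.
F_t/F_c = (L_t/L_c)/(d_t/d_c)² = 0.7009/54.46 = 0.01287.
m_t − m_c = −2.5 log₁₀(0.01287) = 4.73.

4.73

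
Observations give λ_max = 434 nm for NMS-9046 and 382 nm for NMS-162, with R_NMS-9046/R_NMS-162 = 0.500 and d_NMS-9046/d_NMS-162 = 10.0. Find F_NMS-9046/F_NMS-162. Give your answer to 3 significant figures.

0.00150

Wien's law: T_NMS-9046/T_NMS-162 = λ_NMS-162/λ_NMS-9046 = 382/434 = 0.8802.
L_NMS-9046/L_NMS-162 = (R_NMS-9046/R_NMS-162)²(T_NMS-9046/T_NMS-162)⁴ = (0.500)²(0.8802)⁴ = 0.1500.
F_NMS-9046/F_NMS-162 = (L_NMS-9046/L_NMS-162)/(d_NMS-9046/d_NMS-162)² = 0.1500/(10.0)² = 0.001500.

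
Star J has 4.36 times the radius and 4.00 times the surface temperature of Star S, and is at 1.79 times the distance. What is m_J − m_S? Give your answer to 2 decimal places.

L_J/L_S = (4.36)²(4.00)⁴ = 4866.
F_J/F_S = (L_J/L_S)/(d_J/d_S)² = 4866/3.204 = 1519.
m_J − m_S = −2.5 log₁₀(1519) = -7.95.

-7.95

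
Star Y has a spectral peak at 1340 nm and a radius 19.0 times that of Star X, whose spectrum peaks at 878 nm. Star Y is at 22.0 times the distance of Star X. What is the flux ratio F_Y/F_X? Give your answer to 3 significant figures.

Wien's law: T_Y/T_X = λ_X/λ_Y = 878/1340 = 0.6552.
L_Y/L_X = (R_Y/R_X)²(T_Y/T_X)⁴ = (19.0)²(0.6552)⁴ = 66.54.
F_Y/F_X = (L_Y/L_X)/(d_Y/d_X)² = 66.54/(22.0)² = 0.1375.

0.137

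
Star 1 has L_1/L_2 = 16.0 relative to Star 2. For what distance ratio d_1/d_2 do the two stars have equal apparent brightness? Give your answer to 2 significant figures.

4.0

Equal flux requires L_1/d_1² = L_2/d_2², so d_1/d_2 = √(L_1/L_2)
= √(16.0) = 4.000.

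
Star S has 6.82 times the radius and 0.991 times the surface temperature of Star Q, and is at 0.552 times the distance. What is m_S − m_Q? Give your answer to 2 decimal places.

-5.42

L_S/L_Q = (6.82)²(0.991)⁴ = 44.86.
F_S/F_Q = (L_S/L_Q)/(d_S/d_Q)² = 44.86/0.3047 = 147.2.
m_S − m_Q = −2.5 log₁₀(147.2) = -5.42.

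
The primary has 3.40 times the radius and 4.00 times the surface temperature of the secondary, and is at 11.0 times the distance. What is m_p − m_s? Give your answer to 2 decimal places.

-3.47

L_p/L_s = (3.40)²(4.00)⁴ = 2959.
F_p/F_s = (L_p/L_s)/(d_p/d_s)² = 2959/121.0 = 24.46.
m_p − m_s = −2.5 log₁₀(24.46) = -3.47.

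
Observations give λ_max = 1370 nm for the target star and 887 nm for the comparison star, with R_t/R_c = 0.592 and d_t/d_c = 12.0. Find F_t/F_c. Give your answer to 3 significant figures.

Wien's law: T_t/T_c = λ_c/λ_t = 887/1370 = 0.6474.
L_t/L_c = (R_t/R_c)²(T_t/T_c)⁴ = (0.592)²(0.6474)⁴ = 0.06158.
F_t/F_c = (L_t/L_c)/(d_t/d_c)² = 0.06158/(12.0)² = 4.277×10^-4.

4.28×10^-4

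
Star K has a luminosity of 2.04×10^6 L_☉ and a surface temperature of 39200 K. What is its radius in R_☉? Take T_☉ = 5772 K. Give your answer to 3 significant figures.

R/R_☉ = √(L/L_☉) / (T/T_☉)² = √(2.04×10^6) / (6.791)²
       = 1428 / 46.12 = 30.97.

31.0 R_☉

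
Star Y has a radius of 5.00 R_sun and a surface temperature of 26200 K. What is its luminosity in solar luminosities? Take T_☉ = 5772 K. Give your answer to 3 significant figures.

L/L_☉ = (R/R_☉)² (T/T_☉)⁴ = (5.00)² × (26200/5772)⁴
       = 25.00 × (4.539)⁴ = 25.00 × 424.5 = 1.061×10^4.

1.06×10^4 solar luminosities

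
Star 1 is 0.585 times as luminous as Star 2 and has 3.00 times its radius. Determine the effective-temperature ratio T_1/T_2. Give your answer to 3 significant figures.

0.505

L ∝ R²T⁴ gives T ∝ (L/R²)^(1/4), so
T_1/T_2 = (0.585 / 3.00²)^(1/4) = (0.06500)^(1/4) = 0.5049.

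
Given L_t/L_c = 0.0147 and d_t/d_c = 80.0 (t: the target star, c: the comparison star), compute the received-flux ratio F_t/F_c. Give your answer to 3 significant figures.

F = L/(4πd²), so F_t/F_c = (L_t/L_c) / (d_t/d_c)²
= 0.0147 / (80.0)² = 0.0147 / 6400 = 2.297×10^-6.

2.30×10^-6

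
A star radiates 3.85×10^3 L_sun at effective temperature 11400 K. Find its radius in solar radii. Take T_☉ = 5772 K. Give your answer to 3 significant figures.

15.9 solar radii

R/R_☉ = √(L/L_☉) / (T/T_☉)² = √(3.85×10^3) / (1.975)²
       = 62.05 / 3.901 = 15.91.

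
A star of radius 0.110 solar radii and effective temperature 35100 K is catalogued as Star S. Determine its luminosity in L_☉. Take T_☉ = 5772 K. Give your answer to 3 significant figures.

L/L_☉ = (R/R_☉)² (T/T_☉)⁴ = (0.110)² × (35100/5772)⁴
       = 0.01210 × (6.081)⁴ = 0.01210 × 1367 = 16.55.

16.5 L_☉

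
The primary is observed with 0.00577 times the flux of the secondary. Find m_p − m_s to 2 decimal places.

m_p − m_s = −2.5 log₁₀(F_p/F_s) = −2.5 log₁₀(0.00577) = −2.5 × (-2.239) = 5.597.

5.60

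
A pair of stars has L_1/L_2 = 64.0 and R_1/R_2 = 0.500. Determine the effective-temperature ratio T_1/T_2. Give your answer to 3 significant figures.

L ∝ R²T⁴ gives T ∝ (L/R²)^(1/4), so
T_1/T_2 = (64.0 / 0.500²)^(1/4) = (256.0)^(1/4) = 4.000.

4.00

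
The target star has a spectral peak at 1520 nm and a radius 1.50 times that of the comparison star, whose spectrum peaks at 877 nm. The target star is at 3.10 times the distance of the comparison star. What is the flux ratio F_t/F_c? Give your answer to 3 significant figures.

Wien's law: T_t/T_c = λ_c/λ_t = 877/1520 = 0.5770.
L_t/L_c = (R_t/R_c)²(T_t/T_c)⁴ = (1.50)²(0.5770)⁴ = 0.2493.
F_t/F_c = (L_t/L_c)/(d_t/d_c)² = 0.2493/(3.10)² = 0.02595.

0.0259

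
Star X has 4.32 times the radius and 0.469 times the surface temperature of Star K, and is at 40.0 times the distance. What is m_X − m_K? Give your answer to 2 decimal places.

8.12

L_X/L_K = (4.32)²(0.469)⁴ = 0.9029.
F_X/F_K = (L_X/L_K)/(d_X/d_K)² = 0.9029/1600 = 5.643×10^-4.
m_X − m_K = −2.5 log₁₀(5.643×10^-4) = 8.12.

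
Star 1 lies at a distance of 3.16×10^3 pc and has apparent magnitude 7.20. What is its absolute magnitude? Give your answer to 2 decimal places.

-5.30

M = m − 5 log₁₀(d/10 pc) = 7.20 − 5 log₁₀(3.16×10^3/10)
  = 7.20 − 5 × 2.500 = 7.20 − 12.50 = -5.30.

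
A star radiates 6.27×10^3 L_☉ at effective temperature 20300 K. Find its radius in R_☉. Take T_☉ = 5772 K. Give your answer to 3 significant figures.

6.40 R_☉

R/R_☉ = √(L/L_☉) / (T/T_☉)² = √(6.27×10^3) / (3.517)²
       = 79.18 / 12.37 = 6.402.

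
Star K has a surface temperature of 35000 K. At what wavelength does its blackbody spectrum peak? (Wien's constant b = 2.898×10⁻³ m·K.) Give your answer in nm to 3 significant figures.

82.8 nm

λ_max = b/T = 2.898×10⁻³ / 35000 = 8.28×10^-8 m = 82.80 nm.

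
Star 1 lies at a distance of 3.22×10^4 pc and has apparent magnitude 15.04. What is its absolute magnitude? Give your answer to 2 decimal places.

-2.50

M = m − 5 log₁₀(d/10 pc) = 15.04 − 5 log₁₀(3.22×10^4/10)
  = 15.04 − 5 × 3.508 = 15.04 − 17.54 = -2.50.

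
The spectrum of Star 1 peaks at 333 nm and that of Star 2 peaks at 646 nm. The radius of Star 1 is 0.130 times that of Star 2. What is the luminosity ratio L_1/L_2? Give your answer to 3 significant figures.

Wien's law gives T ∝ 1/λ_max, so T_1/T_2 = λ_2/λ_1 = 646/333 = 1.940.
Then L ∝ R²T⁴ gives L_1/L_2 = (0.130)² × (1.940)⁴ = 0.01690 × 14.16 = 0.2394.

0.239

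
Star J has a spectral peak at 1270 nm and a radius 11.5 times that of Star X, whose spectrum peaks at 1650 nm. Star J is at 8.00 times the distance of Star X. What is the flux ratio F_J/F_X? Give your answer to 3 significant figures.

5.89

Wien's law: T_J/T_X = λ_X/λ_J = 1650/1270 = 1.299.
L_J/L_X = (R_J/R_X)²(T_J/T_X)⁴ = (11.5)²(1.299)⁴ = 376.8.
F_J/F_X = (L_J/L_X)/(d_J/d_X)² = 376.8/(8.00)² = 5.888.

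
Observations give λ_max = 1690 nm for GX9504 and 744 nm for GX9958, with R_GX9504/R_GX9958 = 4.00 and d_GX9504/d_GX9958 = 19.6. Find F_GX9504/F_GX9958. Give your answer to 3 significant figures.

Wien's law: T_GX9504/T_GX9958 = λ_GX9958/λ_GX9504 = 744/1690 = 0.4402.
L_GX9504/L_GX9958 = (R_GX9504/R_GX9958)²(T_GX9504/T_GX9958)⁴ = (4.00)²(0.4402)⁴ = 0.6010.
F_GX9504/F_GX9958 = (L_GX9504/L_GX9958)/(d_GX9504/d_GX9958)² = 0.6010/(19.6)² = 0.001564.

0.00156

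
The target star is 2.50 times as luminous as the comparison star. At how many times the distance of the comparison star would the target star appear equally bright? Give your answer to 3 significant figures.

Equal flux requires L_t/d_t² = L_c/d_c², so d_t/d_c = √(L_t/L_c)
= √(2.50) = 1.581.

1.58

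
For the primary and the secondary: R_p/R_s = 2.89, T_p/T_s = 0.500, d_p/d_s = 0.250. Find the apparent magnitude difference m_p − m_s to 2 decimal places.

-2.30

L_p/L_s = (2.89)²(0.500)⁴ = 0.5220.
F_p/F_s = (L_p/L_s)/(d_p/d_s)² = 0.5220/0.06250 = 8.352.
m_p − m_s = −2.5 log₁₀(8.352) = -2.30.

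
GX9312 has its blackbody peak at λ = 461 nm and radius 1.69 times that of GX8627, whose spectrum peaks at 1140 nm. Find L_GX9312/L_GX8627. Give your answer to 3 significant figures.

107

Wien's law gives T ∝ 1/λ_max, so T_GX9312/T_GX8627 = λ_GX8627/λ_GX9312 = 1140/461 = 2.473.
Then L ∝ R²T⁴ gives L_GX9312/L_GX8627 = (1.69)² × (2.473)⁴ = 2.856 × 37.40 = 106.8.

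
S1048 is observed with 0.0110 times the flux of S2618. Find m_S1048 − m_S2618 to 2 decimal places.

m_S1048 − m_S2618 = −2.5 log₁₀(F_S1048/F_S2618) = −2.5 log₁₀(0.0110) = −2.5 × (-1.959) = 4.897.

4.90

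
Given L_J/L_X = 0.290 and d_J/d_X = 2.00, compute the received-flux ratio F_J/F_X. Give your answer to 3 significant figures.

0.0725

F = L/(4πd²), so F_J/F_X = (L_J/L_X) / (d_J/d_X)²
= 0.290 / (2.00)² = 0.290 / 4.000 = 0.07250.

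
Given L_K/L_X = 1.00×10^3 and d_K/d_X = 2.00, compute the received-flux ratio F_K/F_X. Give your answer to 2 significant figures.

F = L/(4πd²), so F_K/F_X = (L_K/L_X) / (d_K/d_X)²
= 1.00×10^3 / (2.00)² = 1.00×10^3 / 4.000 = 250.0.

2.5×10^2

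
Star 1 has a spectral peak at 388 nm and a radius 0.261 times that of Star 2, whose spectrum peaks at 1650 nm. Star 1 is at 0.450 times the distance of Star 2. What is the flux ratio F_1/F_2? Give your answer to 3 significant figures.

Wien's law: T_1/T_2 = λ_2/λ_1 = 1650/388 = 4.253.
L_1/L_2 = (R_1/R_2)²(T_1/T_2)⁴ = (0.261)²(4.253)⁴ = 22.28.
F_1/F_2 = (L_1/L_2)/(d_1/d_2)² = 22.28/(0.450)² = 110.0.

110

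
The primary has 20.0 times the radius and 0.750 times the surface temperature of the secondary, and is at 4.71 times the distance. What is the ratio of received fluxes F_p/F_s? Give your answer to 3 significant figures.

5.71

L_p/L_s = (R_p/R_s)²(T_p/T_s)⁴ = (20.0)² × (0.750)⁴ = 126.6.
F_p/F_s = (L_p/L_s)/(d_p/d_s)² = 126.6 / (4.71)² = 5.705.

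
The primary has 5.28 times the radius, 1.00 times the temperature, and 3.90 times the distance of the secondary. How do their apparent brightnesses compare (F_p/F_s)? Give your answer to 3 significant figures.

1.83

L_p/L_s = (R_p/R_s)²(T_p/T_s)⁴ = (5.28)² × (1.00)⁴ = 27.88.
F_p/F_s = (L_p/L_s)/(d_p/d_s)² = 27.88 / (3.90)² = 1.833.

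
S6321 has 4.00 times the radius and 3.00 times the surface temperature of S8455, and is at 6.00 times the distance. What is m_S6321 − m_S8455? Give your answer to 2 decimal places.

-3.89

L_S6321/L_S8455 = (4.00)²(3.00)⁴ = 1296.
F_S6321/F_S8455 = (L_S6321/L_S8455)/(d_S6321/d_S8455)² = 1296/36.00 = 36.00.
m_S6321 − m_S8455 = −2.5 log₁₀(36.00) = -3.89.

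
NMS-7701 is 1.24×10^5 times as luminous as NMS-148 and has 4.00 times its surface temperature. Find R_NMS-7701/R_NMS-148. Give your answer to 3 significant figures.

22.0

L ∝ R²T⁴ gives R ∝ √L / T², so
R_NMS-7701/R_NMS-148 = √(1.24×10^5) / (4.00)² = 352.1 / 16.00 = 22.01.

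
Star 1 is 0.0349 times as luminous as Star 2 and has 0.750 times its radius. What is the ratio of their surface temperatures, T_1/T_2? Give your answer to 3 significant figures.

L ∝ R²T⁴ gives T ∝ (L/R²)^(1/4), so
T_1/T_2 = (0.0349 / 0.750²)^(1/4) = (0.06204)^(1/4) = 0.4991.

0.499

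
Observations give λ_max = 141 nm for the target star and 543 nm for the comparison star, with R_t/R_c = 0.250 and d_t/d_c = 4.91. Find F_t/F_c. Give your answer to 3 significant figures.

0.570

Wien's law: T_t/T_c = λ_c/λ_t = 543/141 = 3.851.
L_t/L_c = (R_t/R_c)²(T_t/T_c)⁴ = (0.250)²(3.851)⁴ = 13.75.
F_t/F_c = (L_t/L_c)/(d_t/d_c)² = 13.75/(4.91)² = 0.5702.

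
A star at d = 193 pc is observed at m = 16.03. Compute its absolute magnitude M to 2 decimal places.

9.60

M = m − 5 log₁₀(d/10 pc) = 16.03 − 5 log₁₀(193/10)
  = 16.03 − 5 × 1.286 = 16.03 − 6.43 = 9.60.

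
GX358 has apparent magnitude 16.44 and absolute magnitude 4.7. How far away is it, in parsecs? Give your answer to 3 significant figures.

m − M = 5 log₁₀(d/10 pc)
16.44 − (4.7) = 11.74 = 5 log₁₀(d/10)
d = 10 × 10^(11.74/5) = 10 × 10^2.348 = 2228 pc.

2.23×10^3 pc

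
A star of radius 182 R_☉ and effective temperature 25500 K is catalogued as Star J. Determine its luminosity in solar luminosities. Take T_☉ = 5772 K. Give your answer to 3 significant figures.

1.26×10^7 solar luminosities

L/L_☉ = (R/R_☉)² (T/T_☉)⁴ = (182)² × (25500/5772)⁴
       = 3.312×10^4 × (4.418)⁴ = 3.312×10^4 × 380.9 = 1.262×10^7.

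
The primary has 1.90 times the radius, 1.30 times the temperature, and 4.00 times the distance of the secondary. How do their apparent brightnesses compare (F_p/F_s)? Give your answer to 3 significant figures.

L_p/L_s = (R_p/R_s)²(T_p/T_s)⁴ = (1.90)² × (1.30)⁴ = 10.31.
F_p/F_s = (L_p/L_s)/(d_p/d_s)² = 10.31 / (4.00)² = 0.6444.

0.644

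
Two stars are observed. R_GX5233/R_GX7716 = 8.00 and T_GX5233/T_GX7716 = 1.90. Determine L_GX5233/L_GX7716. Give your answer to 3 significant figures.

From the Stefan–Boltzmann law, L ∝ R²T⁴, so
L_GX5233/L_GX7716 = (R_GX5233/R_GX7716)² (T_GX5233/T_GX7716)⁴ = (8.00)² × (1.90)⁴ = 64.00 × 13.03 = 834.1.

834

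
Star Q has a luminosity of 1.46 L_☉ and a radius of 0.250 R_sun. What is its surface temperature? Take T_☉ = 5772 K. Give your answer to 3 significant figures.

1.27×10^4 K

T/T_☉ = (L/L_☉)^(1/4) / (R/R_☉)^(1/2)
T = 5772 × (1.46)^(1/4) / √(0.250) = 5772 × 1.099 / 0.5000 = 1.269×10^4 K.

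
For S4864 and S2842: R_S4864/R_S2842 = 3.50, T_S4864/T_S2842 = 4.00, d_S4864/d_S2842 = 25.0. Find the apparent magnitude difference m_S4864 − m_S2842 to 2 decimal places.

-1.75

L_S4864/L_S2842 = (3.50)²(4.00)⁴ = 3136.
F_S4864/F_S2842 = (L_S4864/L_S2842)/(d_S4864/d_S2842)² = 3136/625.0 = 5.018.
m_S4864 − m_S2842 = −2.5 log₁₀(5.018) = -1.75.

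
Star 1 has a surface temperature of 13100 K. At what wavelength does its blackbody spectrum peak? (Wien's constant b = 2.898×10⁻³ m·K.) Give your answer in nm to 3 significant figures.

λ_max = b/T = 2.898×10⁻³ / 13100 = 2.21×10^-7 m = 221.2 nm.

221 nm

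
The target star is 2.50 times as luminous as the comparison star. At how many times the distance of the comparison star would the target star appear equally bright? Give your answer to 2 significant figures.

Equal flux requires L_t/d_t² = L_c/d_c², so d_t/d_c = √(L_t/L_c)
= √(2.50) = 1.581.

1.6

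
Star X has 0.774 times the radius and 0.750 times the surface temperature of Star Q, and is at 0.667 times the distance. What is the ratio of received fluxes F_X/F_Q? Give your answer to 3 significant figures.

0.426

L_X/L_Q = (R_X/R_Q)²(T_X/T_Q)⁴ = (0.774)² × (0.750)⁴ = 0.1896.
F_X/F_Q = (L_X/L_Q)/(d_X/d_Q)² = 0.1896 / (0.667)² = 0.4261.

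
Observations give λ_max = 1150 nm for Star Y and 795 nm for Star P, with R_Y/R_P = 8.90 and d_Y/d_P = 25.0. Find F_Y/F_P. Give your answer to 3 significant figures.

Wien's law: T_Y/T_P = λ_P/λ_Y = 795/1150 = 0.6913.
L_Y/L_P = (R_Y/R_P)²(T_Y/T_P)⁴ = (8.90)²(0.6913)⁴ = 18.09.
F_Y/F_P = (L_Y/L_P)/(d_Y/d_P)² = 18.09/(25.0)² = 0.02895.

0.0289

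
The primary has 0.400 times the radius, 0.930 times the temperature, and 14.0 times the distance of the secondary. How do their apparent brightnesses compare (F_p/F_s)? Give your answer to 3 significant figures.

L_p/L_s = (R_p/R_s)²(T_p/T_s)⁴ = (0.400)² × (0.930)⁴ = 0.1197.
F_p/F_s = (L_p/L_s)/(d_p/d_s)² = 0.1197 / (14.0)² = 6.107×10^-4.

6.11×10^-4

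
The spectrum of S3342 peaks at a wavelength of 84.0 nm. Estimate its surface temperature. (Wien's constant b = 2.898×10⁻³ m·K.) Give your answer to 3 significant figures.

T = b/λ_max = 2.898×10⁻³ / (84.0×10⁻⁹) = 3.450×10^4 K.

3.45×10^4 K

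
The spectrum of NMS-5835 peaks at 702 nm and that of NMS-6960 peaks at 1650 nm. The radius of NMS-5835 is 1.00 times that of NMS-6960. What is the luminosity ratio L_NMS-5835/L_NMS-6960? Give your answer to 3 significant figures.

Wien's law gives T ∝ 1/λ_max, so T_NMS-5835/T_NMS-6960 = λ_NMS-6960/λ_NMS-5835 = 1650/702 = 2.350.
Then L ∝ R²T⁴ gives L_NMS-5835/L_NMS-6960 = (1.00)² × (2.350)⁴ = 1.000 × 30.52 = 30.52.

30.5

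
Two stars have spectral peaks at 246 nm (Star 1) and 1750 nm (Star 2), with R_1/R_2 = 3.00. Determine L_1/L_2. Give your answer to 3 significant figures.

2.30×10^4

Wien's law gives T ∝ 1/λ_max, so T_1/T_2 = λ_2/λ_1 = 1750/246 = 7.114.
Then L ∝ R²T⁴ gives L_1/L_2 = (3.00)² × (7.114)⁴ = 9.000 × 2561 = 2.305×10^4.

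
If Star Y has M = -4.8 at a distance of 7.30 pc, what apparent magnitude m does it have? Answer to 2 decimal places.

-5.48

m = M + 5 log₁₀(d/10 pc) = -4.8 + 5 log₁₀(7.30/10)
  = -4.8 + 5 × -0.137 = -4.8 + -0.68 = -5.48.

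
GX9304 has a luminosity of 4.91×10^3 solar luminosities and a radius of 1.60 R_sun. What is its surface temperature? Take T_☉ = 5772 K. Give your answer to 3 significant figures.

3.82×10^4 K

T/T_☉ = (L/L_☉)^(1/4) / (R/R_☉)^(1/2)
T = 5772 × (4.91×10^3)^(1/4) / √(1.60) = 5772 × 8.371 / 1.265 = 3.820×10^4 K.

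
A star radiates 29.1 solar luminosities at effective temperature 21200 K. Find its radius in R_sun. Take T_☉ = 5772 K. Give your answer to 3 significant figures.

0.400 R_sun

R/R_☉ = √(L/L_☉) / (T/T_☉)² = √(29.1) / (3.673)²
       = 5.394 / 13.49 = 0.3999.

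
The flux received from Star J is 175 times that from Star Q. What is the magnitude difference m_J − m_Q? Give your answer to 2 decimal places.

-5.61

m_J − m_Q = −2.5 log₁₀(F_J/F_Q) = −2.5 log₁₀(175) = −2.5 × (2.243) = -5.608.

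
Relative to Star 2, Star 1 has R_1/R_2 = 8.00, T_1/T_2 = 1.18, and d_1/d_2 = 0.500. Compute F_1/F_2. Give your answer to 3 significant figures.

L_1/L_2 = (R_1/R_2)²(T_1/T_2)⁴ = (8.00)² × (1.18)⁴ = 124.1.
F_1/F_2 = (L_1/L_2)/(d_1/d_2)² = 124.1 / (0.500)² = 496.3.

496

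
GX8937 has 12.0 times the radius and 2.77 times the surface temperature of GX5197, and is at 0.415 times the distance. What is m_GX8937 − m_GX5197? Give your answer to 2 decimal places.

-11.73

L_GX8937/L_GX5197 = (12.0)²(2.77)⁴ = 8478.
F_GX8937/F_GX5197 = (L_GX8937/L_GX5197)/(d_GX8937/d_GX5197)² = 8478/0.1722 = 4.922×10^4.
m_GX8937 − m_GX5197 = −2.5 log₁₀(4.922×10^4) = -11.73.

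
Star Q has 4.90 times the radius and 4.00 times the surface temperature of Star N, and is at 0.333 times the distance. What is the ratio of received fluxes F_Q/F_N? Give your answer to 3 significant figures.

L_Q/L_N = (R_Q/R_N)²(T_Q/T_N)⁴ = (4.90)² × (4.00)⁴ = 6147.
F_Q/F_N = (L_Q/L_N)/(d_Q/d_N)² = 6147 / (0.333)² = 5.543×10^4.

5.54×10^4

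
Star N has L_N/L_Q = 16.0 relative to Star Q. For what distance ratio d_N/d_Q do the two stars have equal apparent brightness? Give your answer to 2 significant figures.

Equal flux requires L_N/d_N² = L_Q/d_Q², so d_N/d_Q = √(L_N/L_Q)
= √(16.0) = 4.000.

4.0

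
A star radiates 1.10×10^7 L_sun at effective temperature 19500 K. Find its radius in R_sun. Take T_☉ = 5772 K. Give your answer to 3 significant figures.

291 R_sun

R/R_☉ = √(L/L_☉) / (T/T_☉)² = √(1.10×10^7) / (3.378)²
       = 3317 / 11.41 = 290.6.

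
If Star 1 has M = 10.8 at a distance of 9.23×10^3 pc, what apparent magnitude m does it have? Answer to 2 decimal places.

m = M + 5 log₁₀(d/10 pc) = 10.8 + 5 log₁₀(9.23×10^3/10)
  = 10.8 + 5 × 2.965 = 10.8 + 14.83 = 25.63.

25.63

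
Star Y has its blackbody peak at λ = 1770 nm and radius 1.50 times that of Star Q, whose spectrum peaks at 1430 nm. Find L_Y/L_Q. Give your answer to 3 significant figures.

0.959

Wien's law gives T ∝ 1/λ_max, so T_Y/T_Q = λ_Q/λ_Y = 1430/1770 = 0.8079.
Then L ∝ R²T⁴ gives L_Y/L_Q = (1.50)² × (0.8079)⁴ = 2.250 × 0.4260 = 0.9586.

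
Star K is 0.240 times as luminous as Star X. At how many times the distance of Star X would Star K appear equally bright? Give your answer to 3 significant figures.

Equal flux requires L_K/d_K² = L_X/d_X², so d_K/d_X = √(L_K/L_X)
= √(0.240) = 0.4899.

0.490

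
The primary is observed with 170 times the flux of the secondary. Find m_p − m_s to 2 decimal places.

m_p − m_s = −2.5 log₁₀(F_p/F_s) = −2.5 log₁₀(170) = −2.5 × (2.230) = -5.576.

-5.58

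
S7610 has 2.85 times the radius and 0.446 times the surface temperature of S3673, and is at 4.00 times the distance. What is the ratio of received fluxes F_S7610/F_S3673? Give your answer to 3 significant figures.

0.0201

L_S7610/L_S3673 = (R_S7610/R_S3673)²(T_S7610/T_S3673)⁴ = (2.85)² × (0.446)⁴ = 0.3214.
F_S7610/F_S3673 = (L_S7610/L_S3673)/(d_S7610/d_S3673)² = 0.3214 / (4.00)² = 0.02009.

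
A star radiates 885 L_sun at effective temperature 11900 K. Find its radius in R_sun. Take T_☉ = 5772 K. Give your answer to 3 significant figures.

7.00 R_sun

R/R_☉ = √(L/L_☉) / (T/T_☉)² = √(885) / (2.062)²
       = 29.75 / 4.251 = 6.999.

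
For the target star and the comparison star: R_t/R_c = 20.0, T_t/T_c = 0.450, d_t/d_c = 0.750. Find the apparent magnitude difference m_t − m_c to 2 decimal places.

L_t/L_c = (20.0)²(0.450)⁴ = 16.40.
F_t/F_c = (L_t/L_c)/(d_t/d_c)² = 16.40/0.5625 = 29.16.
m_t − m_c = −2.5 log₁₀(29.16) = -3.66.

-3.66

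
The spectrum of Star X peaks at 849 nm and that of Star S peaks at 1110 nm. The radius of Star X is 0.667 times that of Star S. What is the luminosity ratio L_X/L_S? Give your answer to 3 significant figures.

Wien's law gives T ∝ 1/λ_max, so T_X/T_S = λ_S/λ_X = 1110/849 = 1.307.
Then L ∝ R²T⁴ gives L_X/L_S = (0.667)² × (1.307)⁴ = 0.4449 × 2.922 = 1.300.

1.30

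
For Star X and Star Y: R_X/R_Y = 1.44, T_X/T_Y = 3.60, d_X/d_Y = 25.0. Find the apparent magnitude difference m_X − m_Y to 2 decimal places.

L_X/L_Y = (1.44)²(3.60)⁴ = 348.3.
F_X/F_Y = (L_X/L_Y)/(d_X/d_Y)² = 348.3/625.0 = 0.5573.
m_X − m_Y = −2.5 log₁₀(0.5573) = 0.63.

0.63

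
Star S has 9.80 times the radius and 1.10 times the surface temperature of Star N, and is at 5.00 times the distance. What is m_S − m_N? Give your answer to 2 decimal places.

L_S/L_N = (9.80)²(1.10)⁴ = 140.6.
F_S/F_N = (L_S/L_N)/(d_S/d_N)² = 140.6/25.00 = 5.624.
m_S − m_N = −2.5 log₁₀(5.624) = -1.88.

-1.88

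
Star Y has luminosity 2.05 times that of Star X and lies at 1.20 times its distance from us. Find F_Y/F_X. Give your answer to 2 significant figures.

F = L/(4πd²), so F_Y/F_X = (L_Y/L_X) / (d_Y/d_X)²
= 2.05 / (1.20)² = 2.05 / 1.440 = 1.424.

1.4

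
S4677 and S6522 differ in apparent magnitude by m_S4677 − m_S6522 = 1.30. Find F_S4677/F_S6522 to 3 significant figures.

0.302

F_S4677/F_S6522 = 10^(−(m_S4677 − m_S6522)/2.5) = 10^(-1.30/2.5) = 10^-0.520 = 0.3020.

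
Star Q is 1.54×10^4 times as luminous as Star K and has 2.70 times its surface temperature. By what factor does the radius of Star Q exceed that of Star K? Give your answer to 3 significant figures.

17.0

L ∝ R²T⁴ gives R ∝ √L / T², so
R_Q/R_K = √(1.54×10^4) / (2.70)² = 124.1 / 7.290 = 17.02.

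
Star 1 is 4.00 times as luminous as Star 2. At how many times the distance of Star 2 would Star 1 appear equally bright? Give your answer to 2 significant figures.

2.0

Equal flux requires L_1/d_1² = L_2/d_2², so d_1/d_2 = √(L_1/L_2)
= √(4.00) = 2.000.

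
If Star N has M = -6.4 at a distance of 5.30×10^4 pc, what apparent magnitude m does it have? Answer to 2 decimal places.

m = M + 5 log₁₀(d/10 pc) = -6.4 + 5 log₁₀(5.30×10^4/10)
  = -6.4 + 5 × 3.724 = -6.4 + 18.62 = 12.22.

12.22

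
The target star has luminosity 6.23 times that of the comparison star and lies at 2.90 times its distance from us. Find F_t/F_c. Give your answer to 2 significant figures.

0.74

F = L/(4πd²), so F_t/F_c = (L_t/L_c) / (d_t/d_c)²
= 6.23 / (2.90)² = 6.23 / 8.410 = 0.7408.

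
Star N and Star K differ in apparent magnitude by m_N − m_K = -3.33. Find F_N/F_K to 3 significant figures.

F_N/F_K = 10^(−(m_N − m_K)/2.5) = 10^(3.33/2.5) = 10^1.332 = 21.48.

21.5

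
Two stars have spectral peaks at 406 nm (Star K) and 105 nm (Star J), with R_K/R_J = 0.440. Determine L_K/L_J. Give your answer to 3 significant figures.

Wien's law gives T ∝ 1/λ_max, so T_K/T_J = λ_J/λ_K = 105/406 = 0.2586.
Then L ∝ R²T⁴ gives L_K/L_J = (0.440)² × (0.2586)⁴ = 0.1936 × 0.004474 = 8.661×10^-4.

8.66×10^-4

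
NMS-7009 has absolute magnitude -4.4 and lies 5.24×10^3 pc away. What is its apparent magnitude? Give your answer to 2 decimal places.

m = M + 5 log₁₀(d/10 pc) = -4.4 + 5 log₁₀(5.24×10^3/10)
  = -4.4 + 5 × 2.719 = -4.4 + 13.60 = 9.20.

9.20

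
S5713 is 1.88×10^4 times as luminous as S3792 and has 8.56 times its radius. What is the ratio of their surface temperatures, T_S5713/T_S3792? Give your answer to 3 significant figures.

L ∝ R²T⁴ gives T ∝ (L/R²)^(1/4), so
T_S5713/T_S3792 = (1.88×10^4 / 8.56²)^(1/4) = (256.6)^(1/4) = 4.002.

4.00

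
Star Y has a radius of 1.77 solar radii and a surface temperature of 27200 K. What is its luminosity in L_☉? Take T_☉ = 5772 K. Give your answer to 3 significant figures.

L/L_☉ = (R/R_☉)² (T/T_☉)⁴ = (1.77)² × (27200/5772)⁴
       = 3.133 × (4.712)⁴ = 3.133 × 493.1 = 1545.

1.54×10^3 L_☉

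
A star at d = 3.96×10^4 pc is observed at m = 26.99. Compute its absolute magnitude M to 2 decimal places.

9.00

M = m − 5 log₁₀(d/10 pc) = 26.99 − 5 log₁₀(3.96×10^4/10)
  = 26.99 − 5 × 3.598 = 26.99 − 17.99 = 9.00.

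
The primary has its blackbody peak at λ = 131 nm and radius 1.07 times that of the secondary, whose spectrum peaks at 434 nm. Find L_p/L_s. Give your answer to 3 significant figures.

Wien's law gives T ∝ 1/λ_max, so T_p/T_s = λ_s/λ_p = 434/131 = 3.313.
Then L ∝ R²T⁴ gives L_p/L_s = (1.07)² × (3.313)⁴ = 1.145 × 120.5 = 137.9.

138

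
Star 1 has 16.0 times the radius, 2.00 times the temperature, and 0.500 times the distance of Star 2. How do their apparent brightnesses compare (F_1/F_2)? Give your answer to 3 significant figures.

L_1/L_2 = (R_1/R_2)²(T_1/T_2)⁴ = (16.0)² × (2.00)⁴ = 4096.
F_1/F_2 = (L_1/L_2)/(d_1/d_2)² = 4096 / (0.500)² = 1.638×10^4.

1.64×10^4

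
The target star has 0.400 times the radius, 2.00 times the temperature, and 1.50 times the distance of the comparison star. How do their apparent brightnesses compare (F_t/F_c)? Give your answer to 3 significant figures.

L_t/L_c = (R_t/R_c)²(T_t/T_c)⁴ = (0.400)² × (2.00)⁴ = 2.560.
F_t/F_c = (L_t/L_c)/(d_t/d_c)² = 2.560 / (1.50)² = 1.138.

1.14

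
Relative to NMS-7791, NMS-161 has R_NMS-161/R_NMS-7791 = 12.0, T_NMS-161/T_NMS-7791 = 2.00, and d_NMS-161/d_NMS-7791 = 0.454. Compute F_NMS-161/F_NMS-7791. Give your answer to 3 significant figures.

L_NMS-161/L_NMS-7791 = (R_NMS-161/R_NMS-7791)²(T_NMS-161/T_NMS-7791)⁴ = (12.0)² × (2.00)⁴ = 2304.
F_NMS-161/F_NMS-7791 = (L_NMS-161/L_NMS-7791)/(d_NMS-161/d_NMS-7791)² = 2304 / (0.454)² = 1.118×10^4.

1.12×10^4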